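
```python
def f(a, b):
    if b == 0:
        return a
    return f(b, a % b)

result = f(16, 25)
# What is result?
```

f(16, 25) -> f(25, 16) -> f(16, 9) -> f(9, 7) -> f(7, 2) -> f(2, 1) -> f(1, 0) -> 1

Answer: 1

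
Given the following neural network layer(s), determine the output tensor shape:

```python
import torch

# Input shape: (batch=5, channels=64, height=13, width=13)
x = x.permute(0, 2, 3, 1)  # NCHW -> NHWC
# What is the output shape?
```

Input: (5, 64, 13, 13) -> Output: (5, 13, 13, 64)

Answer: (5, 13, 13, 64)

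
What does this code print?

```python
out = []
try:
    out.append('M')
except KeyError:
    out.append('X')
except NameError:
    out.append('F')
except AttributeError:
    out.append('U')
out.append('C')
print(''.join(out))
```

Execution trace: 'M' (try body, no exception) → 'C' (after the try/except). Output: MC

Answer: MC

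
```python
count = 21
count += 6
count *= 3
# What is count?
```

Trace:
`count = 21` → count = 21
`count += 6` → count = 27
`count *= 3` → count = 81
So count = 81

Answer: 81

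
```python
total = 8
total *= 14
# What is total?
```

Trace:
`total = 8` → total = 8
`total *= 14` → total = 112
So total = 112

Answer: 112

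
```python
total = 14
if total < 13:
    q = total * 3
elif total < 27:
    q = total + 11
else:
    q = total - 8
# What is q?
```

Trace:
`total = 14` → total = 14
`if total < 13: ...` → total < 13 is False, total < 27 is True → q = 25
So q = 25

Answer: 25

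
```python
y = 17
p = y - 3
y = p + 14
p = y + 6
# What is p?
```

Trace:
`y = 17` → y = 17
`p = y - 3` → p = 14
`y = p + 14` → y = 28
`p = y + 6` → p = 34
So p = 34

Answer: 34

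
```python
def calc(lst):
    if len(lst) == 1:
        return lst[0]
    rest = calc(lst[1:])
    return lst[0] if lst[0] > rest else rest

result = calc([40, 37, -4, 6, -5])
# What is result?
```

Recursive max over [40, 37, -4, 6, -5] = 40

Answer: 40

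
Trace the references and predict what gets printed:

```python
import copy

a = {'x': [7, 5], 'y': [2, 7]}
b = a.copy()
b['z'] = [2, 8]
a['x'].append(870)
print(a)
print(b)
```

Key concept: shallow copy of dict with mutable values.
Step by step:
`a = {'x': [7, 5], 'y': [2, 7]}` → a = {'x': [7, 5], 'y': [2, 7]}
`b = a.copy()` → b = {'x': [7, 5], 'y': [2, 7]}
`b['z'] = [2, 8]` → b = {'x': [7, 5], 'y': [2, 7], 'z': [2, 8]}
`a['x'].append(870)` → a = {'x': [7, 5, 870], 'y': [2, 7]}; b = {'x': [7, 5, 870], 'y': [2, 7], 'z': [2, 8]}
`print(a)` → prints {'x': [7, 5, 870], 'y': [2, 7]}
`print(b)` → prints {'x': [7, 5, 870], 'y': [2, 7], 'z': [2, 8]}

Answer:
{'x': [7, 5, 870], 'y': [2, 7]}
{'x': [7, 5, 870], 'y': [2, 7], 'z': [2, 8]}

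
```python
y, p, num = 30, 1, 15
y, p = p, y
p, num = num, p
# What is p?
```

Trace:
`y, p, num = 30, 1, 15` → y = 30; p = 1; num = 15
`y, p = p, y` → y = 1; p = 30
`p, num = num, p` → p = 15; num = 30
So p = 15

Answer: 15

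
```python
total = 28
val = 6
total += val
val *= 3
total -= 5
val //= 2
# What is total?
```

Trace:
`total = 28` → total = 28
`val = 6` → val = 6
`total += val` → total = 34
`val *= 3` → val = 18
`total -= 5` → total = 29
`val //= 2` → val = 9
So total = 29

Answer: 29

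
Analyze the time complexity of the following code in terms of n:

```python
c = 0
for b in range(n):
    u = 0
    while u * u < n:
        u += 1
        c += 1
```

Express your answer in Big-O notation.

Each loop level contributes: n × √n. Multiplying the contributions gives O(n√n).

Answer: O(n√n)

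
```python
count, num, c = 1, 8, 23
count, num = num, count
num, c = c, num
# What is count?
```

Trace:
`count, num, c = 1, 8, 23` → count = 1; num = 8; c = 23
`count, num = num, count` → count = 8; num = 1
`num, c = c, num` → num = 23; c = 1
So count = 8

Answer: 8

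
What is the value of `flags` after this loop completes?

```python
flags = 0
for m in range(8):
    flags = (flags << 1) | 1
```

Build 8 consecutive 1-bits: 0b11111111
`flags` takes the values: 0 → 1 → 3 → 7 → 15 → 31 → 63 → 127 → 255

Answer: 255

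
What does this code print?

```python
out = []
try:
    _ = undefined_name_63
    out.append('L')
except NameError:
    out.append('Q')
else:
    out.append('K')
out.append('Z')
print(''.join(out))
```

Execution trace: 'Q' (except NameError) → 'Z' (after the try/except). Output: QZ

Answer: QZ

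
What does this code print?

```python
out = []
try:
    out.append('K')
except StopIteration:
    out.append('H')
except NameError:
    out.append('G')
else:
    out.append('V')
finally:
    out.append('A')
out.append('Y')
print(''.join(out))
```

Execution trace: 'K' (try body, no exception) → 'V' (else) → 'A' (finally) → 'Y' (after the try/except). Output: KVAY

Answer: KVAY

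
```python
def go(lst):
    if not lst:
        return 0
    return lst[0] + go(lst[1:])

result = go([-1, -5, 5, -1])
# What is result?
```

(-1) + (-5) + 5 + (-1) + 0 = -2

Answer: -2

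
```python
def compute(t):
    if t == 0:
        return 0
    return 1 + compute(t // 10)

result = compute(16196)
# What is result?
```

Count of digits of 16196: 5

Answer: 5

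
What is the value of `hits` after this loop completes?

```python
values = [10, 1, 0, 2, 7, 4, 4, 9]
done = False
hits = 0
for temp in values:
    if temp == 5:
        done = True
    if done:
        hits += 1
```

Count elements after first 5 in [10, 1, 0, 2, 7, 4, 4, 9]
`hits` takes the values: 0

Answer: 0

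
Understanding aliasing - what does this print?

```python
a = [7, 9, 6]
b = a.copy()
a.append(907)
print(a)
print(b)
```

Key concept: list.copy() creates independent copy.
Step by step:
`a = [7, 9, 6]` → a = [7, 9, 6]
`b = a.copy()` → b = [7, 9, 6]
`a.append(907)` → a = [7, 9, 6, 907]
`print(a)` → prints [7, 9, 6, 907]
`print(b)` → prints [7, 9, 6]

Answer:
[7, 9, 6, 907]
[7, 9, 6]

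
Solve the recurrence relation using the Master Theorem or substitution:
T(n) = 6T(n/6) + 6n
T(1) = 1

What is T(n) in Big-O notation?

By Master Theorem: a=6, b=6, f(n)=6n. Since log_6(6) = 1 and f(n) = Θ(n^1), Case 2 applies. T(n) = O(n log n).

Answer: O(n log n)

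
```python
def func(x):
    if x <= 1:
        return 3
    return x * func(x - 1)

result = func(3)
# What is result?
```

func(3) = 3 * 2 * 3 = 18

Answer: 18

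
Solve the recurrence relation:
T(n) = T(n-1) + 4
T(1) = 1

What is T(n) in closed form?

Unrolling: T(n) = T(1) + 4·(n-1) = 1 + 4(n-1) = 4n - 3.

Answer: T(n) = 4n - 3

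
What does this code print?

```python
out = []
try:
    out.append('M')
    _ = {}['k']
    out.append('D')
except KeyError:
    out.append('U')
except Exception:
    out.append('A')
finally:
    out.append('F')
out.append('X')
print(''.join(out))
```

Execution trace: 'M' (try body) → 'U' (except KeyError) → 'F' (finally) → 'X' (after the try/except). Output: MUFX

Answer: MUFX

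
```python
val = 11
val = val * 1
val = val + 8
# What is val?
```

Trace:
`val = 11` → val = 11
`val = val * 1` → val = 11
`val = val + 8` → val = 19
So val = 19

Answer: 19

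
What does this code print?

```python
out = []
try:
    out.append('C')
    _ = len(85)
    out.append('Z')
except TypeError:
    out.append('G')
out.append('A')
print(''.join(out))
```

Execution trace: 'C' (try body) → 'G' (except TypeError) → 'A' (after the try/except). Output: CGA

Answer: CGA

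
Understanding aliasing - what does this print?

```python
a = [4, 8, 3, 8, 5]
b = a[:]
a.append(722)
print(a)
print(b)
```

Key concept: slice [:] creates copy.
Step by step:
`a = [4, 8, 3, 8, 5]` → a = [4, 8, 3, 8, 5]
`b = a[:]` → b = [4, 8, 3, 8, 5]
`a.append(722)` → a = [4, 8, 3, 8, 5, 722]
`print(a)` → prints [4, 8, 3, 8, 5, 722]
`print(b)` → prints [4, 8, 3, 8, 5]

Answer:
[4, 8, 3, 8, 5, 722]
[4, 8, 3, 8, 5]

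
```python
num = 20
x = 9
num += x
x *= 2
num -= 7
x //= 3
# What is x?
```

Trace:
`num = 20` → num = 20
`x = 9` → x = 9
`num += x` → num = 29
`x *= 2` → x = 18
`num -= 7` → num = 22
`x //= 3` → x = 6
So x = 6

Answer: 6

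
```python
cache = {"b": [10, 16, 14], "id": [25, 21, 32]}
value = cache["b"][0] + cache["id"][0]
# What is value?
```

Trace:
`cache = {"b": [10, 16, 14], "id": [25, 21, 32]}` → cache = {'b': [10, 16, 14], 'id': [25, 21, 32]}
`value = cache["b"][0] + cache["id"][0]` → value = 35
So value = 35

Answer: 35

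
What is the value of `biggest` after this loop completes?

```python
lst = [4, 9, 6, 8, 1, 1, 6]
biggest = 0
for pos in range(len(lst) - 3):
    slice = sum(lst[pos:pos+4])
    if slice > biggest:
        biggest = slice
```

Max sum of 4-element window in [4, 9, 6, 8, 1, 1, 6]
`biggest` takes the values: 0 → 27

Answer: 27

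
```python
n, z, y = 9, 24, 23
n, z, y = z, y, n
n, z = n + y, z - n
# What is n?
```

Trace:
`n, z, y = 9, 24, 23` → n = 9; z = 24; y = 23
`n, z, y = z, y, n` → n = 24; z = 23; y = 9
`n, z = n + y, z - n` → n = 33; z = -1
So n = 33

Answer: 33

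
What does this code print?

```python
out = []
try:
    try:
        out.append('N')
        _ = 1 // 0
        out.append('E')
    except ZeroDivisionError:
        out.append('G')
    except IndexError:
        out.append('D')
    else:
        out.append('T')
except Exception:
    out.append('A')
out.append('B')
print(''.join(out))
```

Execution trace: 'N' (inner try body) → 'G' (inner except ZeroDivisionError) → 'B' (after the try/except). Output: NGB

Answer: NGB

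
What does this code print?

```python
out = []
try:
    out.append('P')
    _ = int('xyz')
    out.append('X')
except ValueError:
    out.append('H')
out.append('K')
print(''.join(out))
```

Execution trace: 'P' (try body) → 'H' (except ValueError) → 'K' (after the try/except). Output: PHK

Answer: PHK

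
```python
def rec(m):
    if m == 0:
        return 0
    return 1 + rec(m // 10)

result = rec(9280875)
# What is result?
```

Count of digits of 9280875: 7

Answer: 7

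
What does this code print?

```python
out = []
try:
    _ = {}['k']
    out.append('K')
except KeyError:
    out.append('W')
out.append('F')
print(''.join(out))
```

Execution trace: 'W' (except KeyError) → 'F' (after the try/except). Output: WF

Answer: WF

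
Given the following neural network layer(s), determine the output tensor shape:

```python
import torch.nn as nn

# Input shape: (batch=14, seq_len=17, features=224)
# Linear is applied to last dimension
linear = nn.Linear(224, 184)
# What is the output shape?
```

Input: (14, 17, 224) -> Output: (14, 17, 184)

Answer: (14, 17, 184)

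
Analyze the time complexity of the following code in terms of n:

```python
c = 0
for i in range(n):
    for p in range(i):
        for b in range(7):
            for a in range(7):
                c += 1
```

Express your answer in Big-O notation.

Each loop level contributes: n × n × 1 × 1. Multiplying the contributions gives O(n^2).

Answer: O(n^2)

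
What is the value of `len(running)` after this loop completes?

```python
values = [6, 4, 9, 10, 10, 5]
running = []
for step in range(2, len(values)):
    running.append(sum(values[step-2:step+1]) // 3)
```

Number of 3-element averages
`running` takes the values: [] → [6] → [6, 7] → [6, 7, 9] → [6, 7, 9, 8]
So `len(running)` = 4

Answer: 4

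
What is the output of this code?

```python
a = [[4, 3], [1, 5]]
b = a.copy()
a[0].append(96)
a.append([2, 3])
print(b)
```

Key concept: shallow copy with nested lists.
Step by step:
`a = [[4, 3], [1, 5]]` → a = [[4, 3], [1, 5]]
`b = a.copy()` → b = [[4, 3], [1, 5]]
`a[0].append(96)` → a = [[4, 3, 96], [1, 5]]; b = [[4, 3, 96], [1, 5]]
`a.append([2, 3])` → a = [[4, 3, 96], [1, 5], [2, 3]]
`print(b)` → prints [[4, 3, 96], [1, 5]]

Answer: [[4, 3, 96], [1, 5]]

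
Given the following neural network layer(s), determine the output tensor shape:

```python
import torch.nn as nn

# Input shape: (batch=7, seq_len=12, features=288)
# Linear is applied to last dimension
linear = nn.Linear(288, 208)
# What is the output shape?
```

Input: (7, 12, 288) -> Output: (7, 12, 208)

Answer: (7, 12, 208)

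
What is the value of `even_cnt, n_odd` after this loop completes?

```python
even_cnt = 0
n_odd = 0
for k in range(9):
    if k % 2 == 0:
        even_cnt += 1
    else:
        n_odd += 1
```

Count evens and odds in range(9)
`even_cnt, n_odd` takes the values: (0, 0) → (1, 0) → (1, 1) → (2, 1) → (2, 2) → (3, 2) → (3, 3) → (4, 3) → (4, 4) → (5, 4)

Answer: 5, 4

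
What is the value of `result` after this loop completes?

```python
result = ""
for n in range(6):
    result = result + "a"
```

Repeat 'a' 6 times
`result` takes the values: "" → "a" → "aa" → "aaa" → "aaaa" → "aaaaa" → "aaaaaa"

Answer: "aaaaaa"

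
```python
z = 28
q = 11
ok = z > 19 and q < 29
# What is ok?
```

Trace:
`z = 28` → z = 28
`q = 11` → q = 11
`ok = z > 19 and q < 29` → ok = True
So ok = True

Answer: True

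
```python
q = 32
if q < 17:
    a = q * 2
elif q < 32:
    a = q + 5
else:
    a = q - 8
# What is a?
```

Trace:
`q = 32` → q = 32
`if q < 17: ...` → q < 17 is False, q < 32 is False, take else branch → a = 24
So a = 24

Answer: 24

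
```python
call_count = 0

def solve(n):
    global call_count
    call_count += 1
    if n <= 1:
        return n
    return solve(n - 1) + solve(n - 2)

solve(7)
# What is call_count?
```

Calls(n) = 1 + Calls(n-1) + Calls(n-2); Calls(0)=Calls(1)=1. For n=7 this gives 41.

Answer: 41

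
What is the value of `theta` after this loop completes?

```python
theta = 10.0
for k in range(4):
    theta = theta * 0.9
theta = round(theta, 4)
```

Exponential decay: 10.0 * 0.9^4
`theta` takes the values: 10.0 → 9.0 → 8.1 → 7.29 → 6.561

Answer: 6.561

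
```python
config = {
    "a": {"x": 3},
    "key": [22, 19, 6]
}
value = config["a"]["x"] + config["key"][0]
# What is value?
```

Trace:
`config = { ...` → config = {'a': {'x': 3}, 'key': [22, 19, 6]}
`value = config["a"]["x"] + config["key"][0]` → value = 25
So value = 25

Answer: 25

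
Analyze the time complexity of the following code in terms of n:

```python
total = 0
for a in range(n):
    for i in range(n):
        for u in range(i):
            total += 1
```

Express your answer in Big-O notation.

Each loop level contributes: n × n × n. Multiplying the contributions gives O(n^3).

Answer: O(n^3)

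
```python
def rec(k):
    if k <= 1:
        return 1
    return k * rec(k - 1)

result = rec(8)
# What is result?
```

rec(8) = 8 * 7 * 6 * 5 * 4 * 3 * 2 * 1 = 40320

Answer: 40320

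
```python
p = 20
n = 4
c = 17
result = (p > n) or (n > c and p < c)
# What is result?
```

Trace:
`p = 20` → p = 20
`n = 4` → n = 4
`c = 17` → c = 17
`result = (p > n) or (n > c and p < c)` → result = True
So result = True

Answer: True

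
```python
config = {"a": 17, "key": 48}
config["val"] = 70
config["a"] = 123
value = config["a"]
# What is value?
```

Trace:
`config = {"a": 17, "key": 48}` → config = {'a': 17, 'key': 48}
`config["val"] = 70` → config = {'a': 17, 'key': 48, 'val': 70}
`config["a"] = 123` → config = {'a': 123, 'key': 48, 'val': 70}
`value = config["a"]` → value = 123
So value = 123

Answer: 123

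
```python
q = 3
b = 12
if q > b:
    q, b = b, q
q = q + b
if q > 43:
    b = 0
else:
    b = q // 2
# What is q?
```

Trace:
`q = 3` → q = 3
`b = 12` → b = 12
`if q > b: ...` → q > b is False → no variable changes
`q = q + b` → q = 15
`if q > 43: ...` → q > 43 is False, take else branch → b = 7
So q = 15

Answer: 15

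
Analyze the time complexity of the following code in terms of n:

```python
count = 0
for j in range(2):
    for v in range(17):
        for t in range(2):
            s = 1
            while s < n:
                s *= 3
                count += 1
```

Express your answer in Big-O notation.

Each loop level contributes: 1 × 1 × 1 × log n. Multiplying the contributions gives O(log n).

Answer: O(log n)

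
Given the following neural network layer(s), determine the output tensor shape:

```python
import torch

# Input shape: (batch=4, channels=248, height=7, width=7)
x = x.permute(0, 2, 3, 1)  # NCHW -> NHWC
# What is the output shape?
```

Input: (4, 248, 7, 7) -> Output: (4, 7, 7, 248)

Answer: (4, 7, 7, 248)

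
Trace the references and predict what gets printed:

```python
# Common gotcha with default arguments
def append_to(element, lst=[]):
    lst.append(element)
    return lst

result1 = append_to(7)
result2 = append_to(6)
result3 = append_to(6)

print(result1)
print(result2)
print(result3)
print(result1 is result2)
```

Key concept: mutable default argument gotcha.
Step by step:
`result1 = append_to(7)` → result1 = [7]
`result2 = append_to(6)` → result1 = [7, 6] (same object as result2); result2 = [7, 6] (same object as result1)
`result3 = append_to(6)` → result1 = [7, 6, 6] (same object as result2, result3); result2 = [7, 6, 6] (same object as result1, result3); result3 = [7, 6, 6] (same object as result1, result2)
`print(result1)` → prints [7, 6, 6]
`print(result2)` → prints [7, 6, 6]
`print(result3)` → prints [7, 6, 6]
`print(result1 is result2)` → prints True

Answer:
[7, 6, 6]
[7, 6, 6]
[7, 6, 6]
True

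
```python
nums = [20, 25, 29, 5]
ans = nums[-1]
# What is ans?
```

Trace:
`nums = [20, 25, 29, 5]` → nums = [20, 25, 29, 5]
`ans = nums[-1]` → ans = 5
So ans = 5

Answer: 5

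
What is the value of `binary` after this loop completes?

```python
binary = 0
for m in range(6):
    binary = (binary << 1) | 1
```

Build 6 consecutive 1-bits: 0b111111
`binary` takes the values: 0 → 1 → 3 → 7 → 15 → 31 → 63

Answer: 63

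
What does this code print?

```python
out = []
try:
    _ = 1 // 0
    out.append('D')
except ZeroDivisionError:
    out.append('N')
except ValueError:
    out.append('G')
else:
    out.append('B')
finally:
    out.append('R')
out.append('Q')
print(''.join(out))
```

Execution trace: 'N' (except ZeroDivisionError) → 'R' (finally) → 'Q' (after the try/except). Output: NRQ

Answer: NRQ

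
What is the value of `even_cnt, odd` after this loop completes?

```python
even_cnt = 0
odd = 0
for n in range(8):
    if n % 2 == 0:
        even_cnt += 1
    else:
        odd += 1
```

Count evens and odds in range(8)
`even_cnt, odd` takes the values: (0, 0) → (1, 0) → (1, 1) → (2, 1) → (2, 2) → (3, 2) → (3, 3) → (4, 3) → (4, 4)

Answer: 4, 4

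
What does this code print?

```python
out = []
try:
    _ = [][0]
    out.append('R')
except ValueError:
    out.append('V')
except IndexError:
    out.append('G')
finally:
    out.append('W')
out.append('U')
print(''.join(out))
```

Execution trace: 'G' (except IndexError) → 'W' (finally) → 'U' (after the try/except). Output: GWU

Answer: GWU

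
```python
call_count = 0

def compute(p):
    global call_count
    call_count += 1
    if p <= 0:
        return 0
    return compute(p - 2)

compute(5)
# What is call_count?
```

Linear recursion stepping by 2: 4 calls from p=5 down to ≤0.

Answer: 4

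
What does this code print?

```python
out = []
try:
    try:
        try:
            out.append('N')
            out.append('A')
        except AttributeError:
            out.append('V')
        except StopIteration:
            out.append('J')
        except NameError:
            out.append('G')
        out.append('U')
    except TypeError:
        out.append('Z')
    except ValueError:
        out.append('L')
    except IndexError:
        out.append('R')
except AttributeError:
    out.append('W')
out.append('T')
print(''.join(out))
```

Execution trace: 'N' (inner try body) → 'A' (inner try body, no exception) → 'U' (try body, no exception) → 'T' (after the try/except). Output: NAUT

Answer: NAUT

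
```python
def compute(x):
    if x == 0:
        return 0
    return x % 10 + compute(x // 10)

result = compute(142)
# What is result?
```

Sum of digits of 142: 2 + 4 + 1 = 7

Answer: 7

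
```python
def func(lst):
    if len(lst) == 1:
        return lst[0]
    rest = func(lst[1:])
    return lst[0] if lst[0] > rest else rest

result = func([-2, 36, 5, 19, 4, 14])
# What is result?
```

Recursive max over [-2, 36, 5, 19, 4, 14] = 36

Answer: 36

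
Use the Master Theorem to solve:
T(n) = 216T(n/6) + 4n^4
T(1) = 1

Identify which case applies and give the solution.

a=216, b=6, f(n)=4n^4. log_6(216) = 3. Since c=4 > 3 and the regularity condition holds (216(n/6)^4 = (216/6^4)n^4 with 216/6^4 < 1), Case 3 applies: T(n) = Θ(f(n)) = O(n^4).

Answer: O(n^4) - Case 3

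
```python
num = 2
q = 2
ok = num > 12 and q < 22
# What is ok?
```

Trace:
`num = 2` → num = 2
`q = 2` → q = 2
`ok = num > 12 and q < 22` → ok = False
So ok = False

Answer: False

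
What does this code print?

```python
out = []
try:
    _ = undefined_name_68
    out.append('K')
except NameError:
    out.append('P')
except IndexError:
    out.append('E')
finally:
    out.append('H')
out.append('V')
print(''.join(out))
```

Execution trace: 'P' (except NameError) → 'H' (finally) → 'V' (after the try/except). Output: PHV

Answer: PHV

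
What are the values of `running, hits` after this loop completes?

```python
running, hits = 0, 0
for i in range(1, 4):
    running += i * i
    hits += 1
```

Sum of squares and count
`running, hits` takes the values: (0, 0) → (1, 0) → (1, 1) → (5, 1) → (5, 2) → (14, 2) → (14, 3)

Answer: 14, 3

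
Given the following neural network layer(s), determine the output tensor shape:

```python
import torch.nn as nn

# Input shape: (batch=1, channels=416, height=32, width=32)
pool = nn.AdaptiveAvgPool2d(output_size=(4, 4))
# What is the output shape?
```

Input: (1, 416, 32, 32) -> Output: (1, 416, 4, 4)

Answer: (1, 416, 4, 4)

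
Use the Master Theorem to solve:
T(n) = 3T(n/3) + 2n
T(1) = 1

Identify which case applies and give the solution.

a=3, b=3, f(n)=2n. log_3(3) = 1. Since c=1 = 1, Case 2 applies: T(n) = Θ(n^log_b(a) · log n) = O(n log n).

Answer: O(n log n) - Case 2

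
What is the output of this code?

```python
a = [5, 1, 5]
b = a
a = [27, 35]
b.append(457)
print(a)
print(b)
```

Key concept: rebinding vs mutation: a is rebound to a new list, b still points at the original.
Step by step:
`a = [5, 1, 5]` → a = [5, 1, 5]
`b = a` → b = [5, 1, 5] (same object as a)
`a = [27, 35]` → a = [27, 35]
`b.append(457)` → b = [5, 1, 5, 457]
`print(a)` → prints [27, 35]
`print(b)` → prints [5, 1, 5, 457]

Answer:
[27, 35]
[5, 1, 5, 457]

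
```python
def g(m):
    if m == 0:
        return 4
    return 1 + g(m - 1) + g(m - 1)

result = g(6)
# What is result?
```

g(m) = 1 + 2·g(m-1), g(0)=4. Closed form: (4+1)·2^6 - 1 = 319.

Answer: 319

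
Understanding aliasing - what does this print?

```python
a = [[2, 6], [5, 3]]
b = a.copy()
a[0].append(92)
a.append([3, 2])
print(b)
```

Key concept: shallow copy with nested lists.
Step by step:
`a = [[2, 6], [5, 3]]` → a = [[2, 6], [5, 3]]
`b = a.copy()` → b = [[2, 6], [5, 3]]
`a[0].append(92)` → a = [[2, 6, 92], [5, 3]]; b = [[2, 6, 92], [5, 3]]
`a.append([3, 2])` → a = [[2, 6, 92], [5, 3], [3, 2]]
`print(b)` → prints [[2, 6, 92], [5, 3]]

Answer: [[2, 6, 92], [5, 3]]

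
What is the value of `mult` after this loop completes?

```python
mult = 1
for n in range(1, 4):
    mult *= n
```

3! = 6
`mult` takes the values: 1 → 2 → 6

Answer: 6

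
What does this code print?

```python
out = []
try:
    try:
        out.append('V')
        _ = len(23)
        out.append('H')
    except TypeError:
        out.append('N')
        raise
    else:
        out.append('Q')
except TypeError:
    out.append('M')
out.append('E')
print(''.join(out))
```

Execution trace: 'V' (inner try body) → 'N' (inner except TypeError) → 'M' (outer except TypeError) → 'E' (after the try/except). Output: VNME

Answer: VNME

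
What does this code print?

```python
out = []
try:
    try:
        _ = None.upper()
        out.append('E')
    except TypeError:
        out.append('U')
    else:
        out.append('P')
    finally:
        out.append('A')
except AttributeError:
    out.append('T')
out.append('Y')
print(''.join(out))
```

Execution trace: 'A' (finally) → 'T' (outer except AttributeError) → 'Y' (after the try/except). Output: ATY

Answer: ATY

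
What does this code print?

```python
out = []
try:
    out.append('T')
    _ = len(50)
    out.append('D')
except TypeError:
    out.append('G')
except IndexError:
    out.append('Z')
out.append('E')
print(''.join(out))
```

Execution trace: 'T' (try body) → 'G' (except TypeError) → 'E' (after the try/except). Output: TGE

Answer: TGE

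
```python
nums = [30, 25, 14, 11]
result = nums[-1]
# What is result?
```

Trace:
`nums = [30, 25, 14, 11]` → nums = [30, 25, 14, 11]
`result = nums[-1]` → result = 11
So result = 11

Answer: 11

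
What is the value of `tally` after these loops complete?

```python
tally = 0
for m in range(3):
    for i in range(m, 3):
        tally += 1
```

Upper triangle: 3 + 2 + ... + 1
`tally` takes the values: 0 → 1 → 2 → 3 → 4 → 5 → 6

Answer: 6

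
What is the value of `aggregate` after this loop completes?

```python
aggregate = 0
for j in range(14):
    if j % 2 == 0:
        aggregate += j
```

Sum of even numbers 0 to 13
`aggregate` takes the values: 0 → 2 → 6 → 12 → 20 → 30 → 42

Answer: 42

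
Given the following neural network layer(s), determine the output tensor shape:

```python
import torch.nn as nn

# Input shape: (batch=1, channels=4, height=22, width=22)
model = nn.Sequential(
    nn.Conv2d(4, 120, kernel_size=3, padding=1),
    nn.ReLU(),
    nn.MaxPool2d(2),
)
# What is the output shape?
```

Input: (1, 4, 22, 22) -> after Conv2d: (1, 120, 22, 22) -> after ReLU: (1, 120, 22, 22) -> Output: (1, 120, 11, 11)

Answer: (1, 120, 11, 11)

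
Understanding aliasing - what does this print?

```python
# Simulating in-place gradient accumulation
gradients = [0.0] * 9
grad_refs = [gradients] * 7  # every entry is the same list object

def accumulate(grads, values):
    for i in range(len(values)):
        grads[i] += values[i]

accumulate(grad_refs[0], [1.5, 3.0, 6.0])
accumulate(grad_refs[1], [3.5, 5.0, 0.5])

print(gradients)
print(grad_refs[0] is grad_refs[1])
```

Key concept: gradient accumulation aliasing.
Step by step:
`gradients = [0.0] * 9` → gradients = [0.0, 0.0, 0.0, 0.0, 0.0, 0.0, 0.0, 0.0, 0.0]
`grad_refs = [gradients] * 7` → grad_refs = [[0.0, 0.0, 0.0, 0.0, 0.0, 0.0, 0.0, 0.0, 0.0], [0.0, 0.0, 0.0, 0.0, 0.0, 0.0, 0.0, 0.0, 0.0], [0.0, 0.0, 0.0, 0.0, 0.0, 0.0, 0.0, 0.0, 0.0], [0.0, 0.0, 0.0, 0.0, 0.0, 0.0, 0.0, 0.0, 0.0], [0.0, 0.0, 0.0, 0.0, 0.0, 0.0, 0.0, 0.0, 0.0], [0.0, 0.0, 0.0, 0.0, 0.0, 0.0, 0.0, 0.0, 0.0], [0.0, 0.0, 0.0, 0.0, 0.0, 0.0, 0.0, 0.0, 0.0]]
`accumulate(grad_refs[0], [1.5, 3.0, 6.0])` → gradients = [1.5, 3.0, 6.0, 0.0, 0.0, 0.0, 0.0, 0.0, 0.0]; grad_refs = [[1.5, 3.0, 6.0, 0.0, 0.0, 0.0, 0.0, 0.0, 0.0], [1.5, 3.0, 6.0, 0.0, 0.0, 0.0, 0.0, 0.0, 0.0], [1.5, 3.0, 6.0, 0.0, 0.0, 0.0, 0.0, 0.0, 0.0], [1.5, 3.0, 6.0, 0.0, 0.0, 0.0, 0.0, 0.0, 0.0], [1.5, 3.0, 6.0, 0.0, 0.0, 0.0, 0.0, 0.0, 0.0], [1.5, 3.0, 6.0, 0.0, 0.0, 0.0, 0.0, 0.0, 0.0], [1.5, 3.0, 6.0, 0.0, 0.0, 0.0, 0.0, 0.0, 0.0]]
`accumulate(grad_refs[1], [3.5, 5.0, 0.5])` → gradients = [5.0, 8.0, 6.5, 0.0, 0.0, 0.0, 0.0, 0.0, 0.0]; grad_refs = [[5.0, 8.0, 6.5, 0.0, 0.0, 0.0, 0.0, 0.0, 0.0], [5.0, 8.0, 6.5, 0.0, 0.0, 0.0, 0.0, 0.0, 0.0], [5.0, 8.0, 6.5, 0.0, 0.0, 0.0, 0.0, 0.0, 0.0], [5.0, 8.0, 6.5, 0.0, 0.0, 0.0, 0.0, 0.0, 0.0], [5.0, 8.0, 6.5, 0.0, 0.0, 0.0, 0.0, 0.0, 0.0], [5.0, 8.0, 6.5, 0.0, 0.0, 0.0, 0.0, 0.0, 0.0], [5.0, 8.0, 6.5, 0.0, 0.0, 0.0, 0.0, 0.0, 0.0]]
`print(gradients)` → prints [5.0, 8.0, 6.5, 0.0, 0.0, 0.0, 0.0, 0.0, 0.0]
`print(grad_refs[0] is grad_refs[1])` → prints True

Answer:
[5.0, 8.0, 6.5, 0.0, 0.0, 0.0, 0.0, 0.0, 0.0]
True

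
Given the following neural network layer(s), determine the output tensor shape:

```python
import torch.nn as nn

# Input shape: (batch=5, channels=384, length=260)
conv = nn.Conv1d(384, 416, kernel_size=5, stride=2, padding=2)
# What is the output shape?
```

Input: (5, 384, 260) -> Output: (5, 416, 130)

Answer: (5, 416, 130)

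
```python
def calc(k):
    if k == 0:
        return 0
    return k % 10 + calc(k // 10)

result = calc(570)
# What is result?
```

Sum of digits of 570: 0 + 7 + 5 = 12

Answer: 12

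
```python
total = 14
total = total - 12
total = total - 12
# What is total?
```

Trace:
`total = 14` → total = 14
`total = total - 12` → total = 2
`total = total - 12` → total = -10
So total = -10

Answer: -10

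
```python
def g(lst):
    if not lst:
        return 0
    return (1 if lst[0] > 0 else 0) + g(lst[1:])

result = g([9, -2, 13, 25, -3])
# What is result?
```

Count of positive elements in [9, -2, 13, 25, -3] = 3

Answer: 3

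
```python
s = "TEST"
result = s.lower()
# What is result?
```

Trace:
`s = "TEST"` → s = 'TEST'
`result = s.lower()` → result = 'test'
So result = 'test'

Answer: 'test'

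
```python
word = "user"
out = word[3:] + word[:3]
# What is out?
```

Trace:
`word = "user"` → word = 'user'
`out = word[3:] + word[:3]` → out = 'ruse'
So out = 'ruse'

Answer: 'ruse'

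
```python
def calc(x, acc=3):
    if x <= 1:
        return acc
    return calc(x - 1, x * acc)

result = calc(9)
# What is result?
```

Accumulator trace (n, acc): (9, 3) -> (8, 27) -> (7, 216) -> (6, 1512) -> (5, 9072) -> (4, 45360) -> (3, 181440) -> (2, 544320) -> (1, 1088640) -> return 1088640

Answer: 1088640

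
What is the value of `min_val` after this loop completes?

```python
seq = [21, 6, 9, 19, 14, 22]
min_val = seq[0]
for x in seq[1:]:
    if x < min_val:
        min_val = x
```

Minimum of [21, 6, 9, 19, 14, 22]
`min_val` takes the values: 21 → 6

Answer: 6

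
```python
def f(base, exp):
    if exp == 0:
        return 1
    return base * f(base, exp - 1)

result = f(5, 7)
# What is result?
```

f(5, 7) = 5 * 5 * 5 * 5 * 5 * 5 * 5 = 78125

Answer: 78125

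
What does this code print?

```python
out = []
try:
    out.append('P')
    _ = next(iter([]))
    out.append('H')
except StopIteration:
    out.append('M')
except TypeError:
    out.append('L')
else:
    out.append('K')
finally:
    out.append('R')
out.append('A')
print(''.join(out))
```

Execution trace: 'P' (try body) → 'M' (except StopIteration) → 'R' (finally) → 'A' (after the try/except). Output: PMRA

Answer: PMRA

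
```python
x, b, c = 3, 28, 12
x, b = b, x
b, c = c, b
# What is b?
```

Trace:
`x, b, c = 3, 28, 12` → x = 3; b = 28; c = 12
`x, b = b, x` → x = 28; b = 3
`b, c = c, b` → b = 12; c = 3
So b = 12

Answer: 12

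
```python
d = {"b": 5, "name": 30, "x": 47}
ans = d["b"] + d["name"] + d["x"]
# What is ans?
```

Trace:
`d = {"b": 5, "name": 30, "x": 47}` → d = {'b': 5, 'name': 30, 'x': 47}
`ans = d["b"] + d["name"] + d["x"]` → ans = 82
So ans = 82

Answer: 82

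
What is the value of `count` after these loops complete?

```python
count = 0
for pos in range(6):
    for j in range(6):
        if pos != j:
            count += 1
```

6² - 6 (exclude diagonal)
`count` takes the values: 0 → 1 → 2 → 3 → 4 → 5 → 6 → 7 → 8 → 9 → 10 → 11 → 12 → 13 → 14 → 15 → 16 → 17 → 18 → 19 → 20 → 21 → 22 → 23 → 24 → 25 → 26 → 27 → 28 → 29 → 30

Answer: 30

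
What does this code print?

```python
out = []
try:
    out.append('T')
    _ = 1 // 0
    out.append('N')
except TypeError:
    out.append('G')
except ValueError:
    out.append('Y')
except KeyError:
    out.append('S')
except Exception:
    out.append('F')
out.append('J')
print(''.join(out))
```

Execution trace: 'T' (try body) → 'F' (except Exception) → 'J' (after the try/except). Output: TFJ

Answer: TFJ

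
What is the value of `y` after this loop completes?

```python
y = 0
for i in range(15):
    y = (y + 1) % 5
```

Increment mod 5, 15 times = 0
`y` takes the values: 0 → 1 → 2 → 3 → 4 → 0 → 1 → 2 → 3 → 4 → 0 → 1 → 2 → 3 → 4 → 0

Answer: 0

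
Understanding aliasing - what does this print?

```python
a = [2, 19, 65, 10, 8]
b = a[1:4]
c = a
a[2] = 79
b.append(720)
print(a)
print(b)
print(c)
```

Key concept: slice vs alias.
Step by step:
`a = [2, 19, 65, 10, 8]` → a = [2, 19, 65, 10, 8]
`b = a[1:4]` → b = [19, 65, 10]
`c = a` → c = [2, 19, 65, 10, 8] (same object as a)
`a[2] = 79` → a = [2, 19, 79, 10, 8] (same object as c); c = [2, 19, 79, 10, 8] (same object as a)
`b.append(720)` → b = [19, 65, 10, 720]
`print(a)` → prints [2, 19, 79, 10, 8]
`print(b)` → prints [19, 65, 10, 720]
`print(c)` → prints [2, 19, 79, 10, 8]

Answer:
[2, 19, 79, 10, 8]
[19, 65, 10, 720]
[2, 19, 79, 10, 8]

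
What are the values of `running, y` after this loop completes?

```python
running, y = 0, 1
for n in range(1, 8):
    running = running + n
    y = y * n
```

Sum and factorial of 1 to 7
`running, y` takes the values: (0, 1) → (1, 1) → (3, 1) → (3, 2) → (6, 2) → (6, 6) → (10, 6) → (10, 24) → (15, 24) → (15, 120) → (21, 120) → (21, 720) → (28, 720) → (28, 5040)

Answer: 28, 5040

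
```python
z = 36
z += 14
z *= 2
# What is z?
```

Trace:
`z = 36` → z = 36
`z += 14` → z = 50
`z *= 2` → z = 100
So z = 100

Answer: 100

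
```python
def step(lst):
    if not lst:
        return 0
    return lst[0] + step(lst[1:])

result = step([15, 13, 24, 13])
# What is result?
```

15 + 13 + 24 + 13 + 0 = 65

Answer: 65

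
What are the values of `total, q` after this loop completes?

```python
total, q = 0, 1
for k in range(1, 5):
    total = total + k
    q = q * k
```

Sum and factorial of 1 to 4
`total, q` takes the values: (0, 1) → (1, 1) → (3, 1) → (3, 2) → (6, 2) → (6, 6) → (10, 6) → (10, 24)

Answer: 10, 24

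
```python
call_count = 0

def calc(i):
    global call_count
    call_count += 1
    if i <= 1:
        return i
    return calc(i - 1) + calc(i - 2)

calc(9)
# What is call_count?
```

Calls(i) = 1 + Calls(i-1) + Calls(i-2); Calls(0)=Calls(1)=1. For i=9 this gives 109.

Answer: 109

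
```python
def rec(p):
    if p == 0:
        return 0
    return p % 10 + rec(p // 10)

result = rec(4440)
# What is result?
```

Sum of digits of 4440: 0 + 4 + 4 + 4 = 12

Answer: 12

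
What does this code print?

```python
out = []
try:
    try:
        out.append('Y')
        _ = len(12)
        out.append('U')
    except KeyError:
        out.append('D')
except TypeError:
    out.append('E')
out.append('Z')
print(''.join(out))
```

Execution trace: 'Y' (try body) → 'E' (outer except TypeError) → 'Z' (after the try/except). Output: YEZ

Answer: YEZ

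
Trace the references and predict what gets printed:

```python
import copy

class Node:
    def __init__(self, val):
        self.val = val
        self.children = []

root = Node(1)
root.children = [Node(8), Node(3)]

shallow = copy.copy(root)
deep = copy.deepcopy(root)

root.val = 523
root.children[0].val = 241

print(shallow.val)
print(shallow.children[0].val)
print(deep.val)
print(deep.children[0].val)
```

Key concept: deep copy with custom objects.
Step by step:
`root = Node(1)` → root = Node(val=1, children=[])
`root.children = [Node(8), Node(3)]` → root = Node(val=1, children=[Node(val=8, children=[]), Node(val=3, children=[])])
`shallow = copy.copy(root)` → shallow = Node(val=1, children=[Node(val=8, children=[]), Node(val=3, children=[])])
`deep = copy.deepcopy(root)` → deep = Node(val=1, children=[Node(val=8, children=[]), Node(val=3, children=[])])
`root.val = 523` → root = Node(val=523, children=[Node(val=8, children=[]), Node(val=3, children=[])])
`root.children[0].val = 241` → root = Node(val=523, children=[Node(val=241, children=[]), Node(val=3, children=[])]); shallow = Node(val=1, children=[Node(val=241, children=[]), Node(val=3, children=[])])
`print(shallow.val)` → prints 1
`print(shallow.children[0].val)` → prints 241
`print(deep.val)` → prints 1
`print(deep.children[0].val)` → prints 8

Answer:
1
241
1
8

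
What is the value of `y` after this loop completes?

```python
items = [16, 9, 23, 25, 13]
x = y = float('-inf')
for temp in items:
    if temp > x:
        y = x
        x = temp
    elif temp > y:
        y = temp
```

Second largest (with repeats) in [16, 9, 23, 25, 13]
`y` takes the values: -inf → 9 → 16 → 23

Answer: 23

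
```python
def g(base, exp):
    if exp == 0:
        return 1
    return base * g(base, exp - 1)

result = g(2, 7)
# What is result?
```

g(2, 7) = 2 * 2 * 2 * 2 * 2 * 2 * 2 = 128

Answer: 128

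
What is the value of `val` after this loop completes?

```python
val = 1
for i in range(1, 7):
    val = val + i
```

Start at 1, add 1 through 6
`val` takes the values: 1 → 2 → 4 → 7 → 11 → 16 → 22

Answer: 22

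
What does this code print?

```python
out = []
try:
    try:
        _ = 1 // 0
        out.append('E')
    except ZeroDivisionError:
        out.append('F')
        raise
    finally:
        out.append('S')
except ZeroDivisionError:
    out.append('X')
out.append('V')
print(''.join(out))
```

Execution trace: 'F' (inner except ZeroDivisionError) → 'S' (inner finally) → 'X' (outer except ZeroDivisionError) → 'V' (after the try/except). Output: FSXV

Answer: FSXV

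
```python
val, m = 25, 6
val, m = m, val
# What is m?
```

Trace:
`val, m = 25, 6` → val = 25; m = 6
`val, m = m, val` → val = 6; m = 25
So m = 25

Answer: 25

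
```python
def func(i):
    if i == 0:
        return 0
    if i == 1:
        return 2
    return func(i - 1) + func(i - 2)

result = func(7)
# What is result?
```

Build up from base cases: func(0)=0, func(1)=2, func(2)=2, func(3)=4, func(4)=6, func(5)=10, func(6)=16, ..., func(7)=26

Answer: 26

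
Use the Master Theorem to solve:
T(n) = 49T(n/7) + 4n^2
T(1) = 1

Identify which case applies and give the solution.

a=49, b=7, f(n)=4n^2. log_7(49) = 2. Since c=2 = 2, Case 2 applies: T(n) = Θ(n^log_b(a) · log n) = O(n^2 log n).

Answer: O(n^2 log n) - Case 2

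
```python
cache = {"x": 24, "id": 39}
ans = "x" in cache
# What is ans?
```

Trace:
`cache = {"x": 24, "id": 39}` → cache = {'x': 24, 'id': 39}
`ans = "x" in cache` → ans = True
So ans = True

Answer: True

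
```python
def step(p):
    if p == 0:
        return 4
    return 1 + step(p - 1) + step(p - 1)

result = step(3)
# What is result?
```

step(p) = 1 + 2·step(p-1), step(0)=4. Closed form: (4+1)·2^3 - 1 = 39.

Answer: 39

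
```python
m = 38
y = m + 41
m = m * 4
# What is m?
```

Trace:
`m = 38` → m = 38
`y = m + 41` → y = 79
`m = m * 4` → m = 152
So m = 152

Answer: 152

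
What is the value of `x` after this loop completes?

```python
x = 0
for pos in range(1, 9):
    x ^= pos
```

XOR of 1 to 8
`x` takes the values: 0 → 1 → 3 → 0 → 4 → 1 → 7 → 0 → 8

Answer: 8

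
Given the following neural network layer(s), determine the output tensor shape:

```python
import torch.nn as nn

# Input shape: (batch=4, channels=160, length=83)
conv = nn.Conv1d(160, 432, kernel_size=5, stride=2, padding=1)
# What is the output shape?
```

Input: (4, 160, 83) -> Output: (4, 432, 41)

Answer: (4, 432, 41)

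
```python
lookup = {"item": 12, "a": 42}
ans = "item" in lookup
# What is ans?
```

Trace:
`lookup = {"item": 12, "a": 42}` → lookup = {'item': 12, 'a': 42}
`ans = "item" in lookup` → ans = True
So ans = True

Answer: True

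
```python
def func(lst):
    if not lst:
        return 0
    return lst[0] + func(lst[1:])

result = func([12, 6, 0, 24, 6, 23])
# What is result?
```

12 + 6 + 0 + 24 + 6 + 23 + 0 = 71

Answer: 71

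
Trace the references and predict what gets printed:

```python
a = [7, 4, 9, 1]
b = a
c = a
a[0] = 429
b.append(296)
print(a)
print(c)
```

Key concept: multiple aliases.
Step by step:
`a = [7, 4, 9, 1]` → a = [7, 4, 9, 1]
`b = a` → b = [7, 4, 9, 1] (same object as a)
`c = a` → c = [7, 4, 9, 1] (same object as a, b)
`a[0] = 429` → a = [429, 4, 9, 1] (same object as b, c); b = [429, 4, 9, 1] (same object as a, c); c = [429, 4, 9, 1] (same object as a, b)
`b.append(296)` → a = [429, 4, 9, 1, 296] (same object as b, c); b = [429, 4, 9, 1, 296] (same object as a, c); c = [429, 4, 9, 1, 296] (same object as a, b)
`print(a)` → prints [429, 4, 9, 1, 296]
`print(c)` → prints [429, 4, 9, 1, 296]

Answer:
[429, 4, 9, 1, 296]
[429, 4, 9, 1, 296]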